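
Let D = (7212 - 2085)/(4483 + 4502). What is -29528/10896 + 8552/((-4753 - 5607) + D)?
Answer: -149404011161/42258080742 ≈ -3.5355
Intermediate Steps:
D = 1709/2995 (D = 5127/8985 = 5127*(1/8985) = 1709/2995 ≈ 0.57062)
-29528/10896 + 8552/((-4753 - 5607) + D) = -29528/10896 + 8552/((-4753 - 5607) + 1709/2995) = -29528*1/10896 + 8552/(-10360 + 1709/2995) = -3691/1362 + 8552/(-31026491/2995) = -3691/1362 + 8552*(-2995/31026491) = -3691/1362 - 25613240/31026491 = -149404011161/42258080742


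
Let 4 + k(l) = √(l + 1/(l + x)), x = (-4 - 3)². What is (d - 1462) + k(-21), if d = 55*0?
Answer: -1466 + I*√4109/14 ≈ -1466.0 + 4.5787*I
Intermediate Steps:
d = 0
x = 49 (x = (-7)² = 49)
k(l) = -4 + √(l + 1/(49 + l)) (k(l) = -4 + √(l + 1/(l + 49)) = -4 + √(l + 1/(49 + l)))
(d - 1462) + k(-21) = (0 - 1462) + (-4 + √((1 - 21*(49 - 21))/(49 - 21))) = -1462 + (-4 + √((1 - 21*28)/28)) = -1462 + (-4 + √((1 - 588)/28)) = -1462 + (-4 + √((1/28)*(-587))) = -1462 + (-4 + √(-587/28)) = -1462 + (-4 + I*√4109/14) = -1466 + I*√4109/14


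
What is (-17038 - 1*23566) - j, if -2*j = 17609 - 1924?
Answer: -65523/2 ≈ -32762.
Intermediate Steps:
j = -15685/2 (j = -(17609 - 1924)/2 = -½*15685 = -15685/2 ≈ -7842.5)
(-17038 - 1*23566) - j = (-17038 - 1*23566) - 1*(-15685/2) = (-17038 - 23566) + 15685/2 = -40604 + 15685/2 = -65523/2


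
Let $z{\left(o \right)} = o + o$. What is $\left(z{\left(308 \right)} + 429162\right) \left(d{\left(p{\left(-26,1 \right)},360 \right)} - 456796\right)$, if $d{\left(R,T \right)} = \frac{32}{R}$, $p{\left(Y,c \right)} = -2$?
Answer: $-196327747736$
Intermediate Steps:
$z{\left(o \right)} = 2 o$
$\left(z{\left(308 \right)} + 429162\right) \left(d{\left(p{\left(-26,1 \right)},360 \right)} - 456796\right) = \left(2 \cdot 308 + 429162\right) \left(\frac{32}{-2} - 456796\right) = \left(616 + 429162\right) \left(32 \left(- \frac{1}{2}\right) - 456796\right) = 429778 \left(-16 - 456796\right) = 429778 \left(-456812\right) = -196327747736$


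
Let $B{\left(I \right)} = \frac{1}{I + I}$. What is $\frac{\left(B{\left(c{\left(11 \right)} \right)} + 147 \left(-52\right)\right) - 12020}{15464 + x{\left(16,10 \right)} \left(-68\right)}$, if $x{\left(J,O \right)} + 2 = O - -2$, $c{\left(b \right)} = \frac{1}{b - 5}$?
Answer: $- \frac{19661}{14784} \approx -1.3299$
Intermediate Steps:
$c{\left(b \right)} = \frac{1}{-5 + b}$
$x{\left(J,O \right)} = O$ ($x{\left(J,O \right)} = -2 + \left(O - -2\right) = -2 + \left(O + 2\right) = -2 + \left(2 + O\right) = O$)
$B{\left(I \right)} = \frac{1}{2 I}$
$\frac{\left(B{\left(c{\left(11 \right)} \right)} + 147 \left(-52\right)\right) - 12020}{15464 + x{\left(16,10 \right)} \left(-68\right)} = \frac{\left(\frac{1}{2 \frac{1}{-5 + 11}} + 147 \left(-52\right)\right) - 12020}{15464 + 10 \left(-68\right)} = \frac{\left(\frac{1}{2 \cdot \frac{1}{6}} - 7644\right) - 12020}{15464 - 680} = \frac{\left(\frac{\frac{1}{\frac{1}{6}}}{2} - 7644\right) - 12020}{14784} = \left(\left(\frac{1}{2} \cdot 6 - 7644\right) - 12020\right) \frac{1}{14784} = \left(\left(3 - 7644\right) - 12020\right) \frac{1}{14784} = \left(-7641 - 12020\right) \frac{1}{14784} = \left(-19661\right) \frac{1}{14784} = - \frac{19661}{14784}$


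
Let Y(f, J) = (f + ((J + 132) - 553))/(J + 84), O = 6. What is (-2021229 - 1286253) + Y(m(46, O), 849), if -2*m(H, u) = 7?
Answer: -2057253521/622 ≈ -3.3075e+6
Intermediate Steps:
m(H, u) = -7/2 (m(H, u) = -½*7 = -7/2)
Y(f, J) = (-421 + J + f)/(84 + J) (Y(f, J) = (f + ((132 + J) - 553))/(84 + J) = (f + (-421 + J))/(84 + J) = (-421 + J + f)/(84 + J))
(-2021229 - 1286253) + Y(m(46, O), 849) = (-2021229 - 1286253) + (-421 + 849 - 7/2)/(84 + 849) = -3307482 + (849/2)/933 = -3307482 + (1/933)*(849/2) = -3307482 + 283/622 = -2057253521/622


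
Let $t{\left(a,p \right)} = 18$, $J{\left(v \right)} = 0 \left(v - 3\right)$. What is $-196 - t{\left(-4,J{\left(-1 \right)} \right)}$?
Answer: $-214$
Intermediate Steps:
$J{\left(v \right)} = 0$ ($J{\left(v \right)} = 0 \left(-3 + v\right) = 0$)
$-196 - t{\left(-4,J{\left(-1 \right)} \right)} = -196 - 18 = -214$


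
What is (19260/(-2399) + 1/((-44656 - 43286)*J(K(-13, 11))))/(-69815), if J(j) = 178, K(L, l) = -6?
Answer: 301489802159/2621774474466060 ≈ 0.00011499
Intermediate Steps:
(19260/(-2399) + 1/((-44656 - 43286)*J(K(-13, 11))))/(-69815) = (19260/(-2399) + 1/(-44656 - 43286*178))/(-69815) = (19260*(-1/2399) + (1/178)/(-87942))*(-1/69815) = (-19260/2399 - 1/87942*1/178)*(-1/69815) = (-19260/2399 - 1/15653676)*(-1/69815) = -301489802159/37553168724*(-1/69815) = 301489802159/2621774474466060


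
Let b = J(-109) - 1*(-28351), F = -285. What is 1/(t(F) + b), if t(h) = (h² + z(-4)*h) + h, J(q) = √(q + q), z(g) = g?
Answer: 110431/12195005979 - I*√218/12195005979 ≈ 9.0554e-6 - 1.2107e-9*I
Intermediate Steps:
J(q) = √2*√q (J(q) = √(2*q) = √2*√q)
t(h) = h² - 3*h (t(h) = (h² - 4*h) + h = h² - 3*h)
b = 28351 + I*√218 (b = √2*√(-109) - 1*(-28351) = √2*(I*√109) + 28351 = I*√218 + 28351 = 28351 + I*√218 ≈ 28351.0 + 14.765*I)
1/(t(F) + b) = 1/(-285*(-3 - 285) + (28351 + I*√218)) = 1/(-285*(-288) + (28351 + I*√218)) = 1/(82080 + (28351 + I*√218)) = 1/(110431 + I*√218)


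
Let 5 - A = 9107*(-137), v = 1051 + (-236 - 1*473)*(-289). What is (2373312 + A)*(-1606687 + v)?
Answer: -5072027817360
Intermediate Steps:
v = 205952 (v = 1051 + (-236 - 473)*(-289) = 1051 - 709*(-289) = 1051 + 204901 = 205952)
A = 1247664 (A = 5 - 9107*(-137) = 5 - 1*(-1247659) = 5 + 1247659 = 1247664)
(2373312 + A)*(-1606687 + v) = (2373312 + 1247664)*(-1606687 + 205952) = 3620976*(-1400735) = -5072027817360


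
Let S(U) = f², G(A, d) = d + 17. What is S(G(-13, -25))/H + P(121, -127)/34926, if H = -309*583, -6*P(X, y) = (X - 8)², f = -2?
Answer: -767045089/12583628244 ≈ -0.060956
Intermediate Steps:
G(A, d) = 17 + d
P(X, y) = -(-8 + X)²/6 (P(X, y) = -(X - 8)²/6 = -(-8 + X)²/6)
S(U) = 4 (S(U) = (-2)² = 4)
H = -180147
S(G(-13, -25))/H + P(121, -127)/34926 = 4/(-180147) - (-8 + 121)²/6/34926 = 4*(-1/180147) - ⅙*113²*(1/34926) = -4/180147 - ⅙*12769*(1/34926) = -4/180147 - 12769/6*1/34926 = -4/180147 - 12769/209556 = -767045089/12583628244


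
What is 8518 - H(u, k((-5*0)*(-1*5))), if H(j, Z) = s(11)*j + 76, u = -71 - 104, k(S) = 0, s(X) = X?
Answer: 10367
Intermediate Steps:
u = -175
H(j, Z) = 76 + 11*j (H(j, Z) = 11*j + 76 = 76 + 11*j)
8518 - H(u, k((-5*0)*(-1*5))) = 8518 - (76 + 11*(-175)) = 8518 - (76 - 1925) = 8518 - 1*(-1849) = 8518 + 1849 = 10367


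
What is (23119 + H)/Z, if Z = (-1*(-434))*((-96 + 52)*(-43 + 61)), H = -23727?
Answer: 38/21483 ≈ 0.0017688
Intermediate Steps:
Z = -343728 (Z = 434*(-44*18) = 434*(-792) = -343728)
(23119 + H)/Z = (23119 - 23727)/(-343728) = -608*(-1/343728) = 38/21483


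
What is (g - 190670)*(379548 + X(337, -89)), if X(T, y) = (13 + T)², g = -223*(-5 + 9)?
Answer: -96173318976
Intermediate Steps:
g = -892 (g = -223*4 = -892)
(g - 190670)*(379548 + X(337, -89)) = (-892 - 190670)*(379548 + (13 + 337)²) = -191562*(379548 + 350²) = -191562*(379548 + 122500) = -191562*502048 = -96173318976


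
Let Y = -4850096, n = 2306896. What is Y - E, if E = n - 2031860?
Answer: -5125132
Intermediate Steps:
E = 275036 (E = 2306896 - 2031860 = 275036)
Y - E = -4850096 - 1*275036 = -4850096 - 275036 = -5125132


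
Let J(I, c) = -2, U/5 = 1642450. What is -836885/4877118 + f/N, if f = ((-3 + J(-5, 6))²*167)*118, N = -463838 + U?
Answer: -170075733080/1574579984859 ≈ -0.10801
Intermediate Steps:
U = 8212250 (U = 5*1642450 = 8212250)
N = 7748412 (N = -463838 + 8212250 = 7748412)
f = 492650 (f = ((-3 - 2)²*167)*118 = ((-5)²*167)*118 = (25*167)*118 = 4175*118 = 492650)
-836885/4877118 + f/N = -836885/4877118 + 492650/7748412 = -836885*1/4877118 + 492650*(1/7748412) = -836885/4877118 + 246325/3874206 = -170075733080/1574579984859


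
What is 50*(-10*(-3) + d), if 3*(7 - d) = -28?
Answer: 6950/3 ≈ 2316.7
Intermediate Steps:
d = 49/3 (d = 7 - 1/3*(-28) = 7 + 28/3 = 49/3 ≈ 16.333)
50*(-10*(-3) + d) = 50*(-10*(-3) + 49/3) = 50*(30 + 49/3) = 50*(139/3) = 6950/3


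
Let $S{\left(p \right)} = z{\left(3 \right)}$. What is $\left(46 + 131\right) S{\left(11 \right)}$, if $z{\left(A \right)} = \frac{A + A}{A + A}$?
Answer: $177$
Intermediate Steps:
$z{\left(A \right)} = 1$ ($z{\left(A \right)} = \frac{2 A}{2 A} = 2 A \frac{1}{2 A} = 1$)
$S{\left(p \right)} = 1$
$\left(46 + 131\right) S{\left(11 \right)} = \left(46 + 131\right) 1 = 177 \cdot 1 = 177$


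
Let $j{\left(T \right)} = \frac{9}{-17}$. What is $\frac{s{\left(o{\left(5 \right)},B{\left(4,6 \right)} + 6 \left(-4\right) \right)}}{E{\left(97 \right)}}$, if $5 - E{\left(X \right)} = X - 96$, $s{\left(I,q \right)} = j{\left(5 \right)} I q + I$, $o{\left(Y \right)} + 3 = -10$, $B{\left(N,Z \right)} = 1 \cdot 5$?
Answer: $- \frac{611}{17} \approx -35.941$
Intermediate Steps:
$B{\left(N,Z \right)} = 5$
$o{\left(Y \right)} = -13$ ($o{\left(Y \right)} = -3 - 10 = -13$)
$j{\left(T \right)} = - \frac{9}{17}$ ($j{\left(T \right)} = 9 \left(- \frac{1}{17}\right) = - \frac{9}{17}$)
$s{\left(I,q \right)} = I - \frac{9 I q}{17}$ ($s{\left(I,q \right)} = - \frac{9 I}{17} q + I = - \frac{9 I q}{17} + I = I - \frac{9 I q}{17}$)
$E{\left(X \right)} = 101 - X$ ($E{\left(X \right)} = 5 - \left(X - 96\right) = 5 - \left(-96 + X\right) = 101 - X$)
$\frac{s{\left(o{\left(5 \right)},B{\left(4,6 \right)} + 6 \left(-4\right) \right)}}{E{\left(97 \right)}} = \frac{\frac{1}{17} \left(-13\right) \left(17 - 9 \left(5 + 6 \left(-4\right)\right)\right)}{101 - 97} = \frac{\frac{1}{17} \left(-13\right) \left(17 - 9 \left(5 - 24\right)\right)}{101 - 97} = \frac{\frac{1}{17} \left(-13\right) \left(17 - -171\right)}{4} = \frac{1}{17} \left(-13\right) \left(17 + 171\right) \frac{1}{4} = \frac{1}{17} \left(-13\right) 188 \cdot \frac{1}{4} = \left(- \frac{2444}{17}\right) \frac{1}{4} = - \frac{611}{17}$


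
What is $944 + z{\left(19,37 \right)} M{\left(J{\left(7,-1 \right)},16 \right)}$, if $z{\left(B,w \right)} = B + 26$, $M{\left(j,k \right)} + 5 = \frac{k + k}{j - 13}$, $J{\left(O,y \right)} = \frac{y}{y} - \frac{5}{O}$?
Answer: $\frac{53911}{89} \approx 605.74$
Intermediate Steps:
$J{\left(O,y \right)} = 1 - \frac{5}{O}$
$M{\left(j,k \right)} = -5 + \frac{2 k}{-13 + j}$ ($M{\left(j,k \right)} = -5 + \frac{k + k}{j - 13} = -5 + \frac{2 k}{-13 + j}$)
$z{\left(B,w \right)} = 26 + B$
$944 + z{\left(19,37 \right)} M{\left(J{\left(7,-1 \right)},16 \right)} = 944 + \left(26 + 19\right) \frac{65 - 5 \frac{-5 + 7}{7} + 2 \cdot 16}{-13 + \frac{-5 + 7}{7}} = 944 + 45 \frac{65 - 5 \cdot \frac{1}{7} \cdot 2 + 32}{-13 + \frac{1}{7} \cdot 2} = 944 + 45 \frac{65 - \frac{10}{7} + 32}{-13 + \frac{2}{7}} = 944 + 45 \frac{65 - \frac{10}{7} + 32}{- \frac{89}{7}} = 944 + 45 \left(\left(- \frac{7}{89}\right) \frac{669}{7}\right) = 944 + 45 \left(- \frac{669}{89}\right) = 944 - \frac{30105}{89} = \frac{53911}{89}$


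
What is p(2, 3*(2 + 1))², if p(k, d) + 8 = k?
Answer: 36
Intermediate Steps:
p(k, d) = -8 + k
p(2, 3*(2 + 1))² = (-8 + 2)² = (-6)² = 36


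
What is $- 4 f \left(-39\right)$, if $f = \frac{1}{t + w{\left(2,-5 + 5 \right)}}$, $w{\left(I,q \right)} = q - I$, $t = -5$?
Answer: $- \frac{156}{7} \approx -22.286$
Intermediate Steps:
$f = - \frac{1}{7}$ ($f = \frac{1}{-5 + \left(\left(-5 + 5\right) - 2\right)} = \frac{1}{-5 + \left(0 - 2\right)} = \frac{1}{-5 - 2} = \frac{1}{-7} = - \frac{1}{7} \approx -0.14286$)
$- 4 f \left(-39\right) = \left(-4\right) \left(- \frac{1}{7}\right) \left(-39\right) = \frac{4}{7} \left(-39\right) = - \frac{156}{7}$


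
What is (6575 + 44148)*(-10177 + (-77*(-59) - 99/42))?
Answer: -4002501207/14 ≈ -2.8589e+8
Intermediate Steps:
(6575 + 44148)*(-10177 + (-77*(-59) - 99/42)) = 50723*(-10177 + (4543 - 99*1/42)) = 50723*(-10177 + (4543 - 33/14)) = 50723*(-10177 + 63569/14) = 50723*(-78909/14) = -4002501207/14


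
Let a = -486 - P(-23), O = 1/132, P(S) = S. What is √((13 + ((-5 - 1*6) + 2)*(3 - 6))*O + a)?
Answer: I*√503877/33 ≈ 21.51*I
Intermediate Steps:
O = 1/132 ≈ 0.0075758
a = -463 (a = -486 - 1*(-23) = -486 + 23 = -463)
√((13 + ((-5 - 1*6) + 2)*(3 - 6))*O + a) = √((13 + ((-5 - 1*6) + 2)*(3 - 6))*(1/132) - 463) = √((13 + ((-5 - 6) + 2)*(-3))*(1/132) - 463) = √((13 + (-11 + 2)*(-3))*(1/132) - 463) = √((13 - 9*(-3))*(1/132) - 463) = √((13 + 27)*(1/132) - 463) = √(40*(1/132) - 463) = √(10/33 - 463) = √(-15269/33) = I*√503877/33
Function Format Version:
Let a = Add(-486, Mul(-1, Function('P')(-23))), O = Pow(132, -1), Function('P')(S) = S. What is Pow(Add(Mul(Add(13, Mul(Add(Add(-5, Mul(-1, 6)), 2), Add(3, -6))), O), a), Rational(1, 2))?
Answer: Mul(Rational(1, 33), I, Pow(503877, Rational(1, 2))) ≈ Mul(21.510, I)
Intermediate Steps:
O = Rational(1, 132) ≈ 0.0075758
a = -463 (a = Add(-486, Mul(-1, -23)) = Add(-486, 23) = -463)
Pow(Add(Mul(Add(13, Mul(Add(Add(-5, Mul(-1, 6)), 2), Add(3, -6))), O), a), Rational(1, 2)) = Pow(Add(Mul(Add(13, Mul(Add(Add(-5, Mul(-1, 6)), 2), Add(3, -6))), Rational(1, 132)), -463), Rational(1, 2)) = Pow(Add(Mul(Add(13, Mul(Add(Add(-5, -6), 2), -3)), Rational(1, 132)), -463), Rational(1, 2)) = Pow(Add(Mul(Add(13, Mul(Add(-11, 2), -3)), Rational(1, 132)), -463), Rational(1, 2)) = Pow(Add(Mul(Add(13, Mul(-9, -3)), Rational(1, 132)), -463), Rational(1, 2)) = Pow(Add(Mul(Add(13, 27), Rational(1, 132)), -463), Rational(1, 2)) = Pow(Add(Mul(40, Rational(1, 132)), -463), Rational(1, 2)) = Pow(Add(Rational(10, 33), -463), Rational(1, 2)) = Pow(Rational(-15269, 33), Rational(1, 2)) = Mul(Rational(1, 33), I, Pow(503877, Rational(1, 2)))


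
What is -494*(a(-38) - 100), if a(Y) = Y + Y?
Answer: 86944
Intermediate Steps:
a(Y) = 2*Y
-494*(a(-38) - 100) = -494*(2*(-38) - 100) = -494*(-76 - 100) = -494*(-176) = 86944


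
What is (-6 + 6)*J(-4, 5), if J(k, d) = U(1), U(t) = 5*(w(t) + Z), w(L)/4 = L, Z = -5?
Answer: 0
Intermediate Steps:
w(L) = 4*L
U(t) = -25 + 20*t (U(t) = 5*(4*t - 5) = 5*(-5 + 4*t) = -25 + 20*t)
J(k, d) = -5 (J(k, d) = -25 + 20*1 = -25 + 20 = -5)
(-6 + 6)*J(-4, 5) = (-6 + 6)*(-5) = 0*(-5) = 0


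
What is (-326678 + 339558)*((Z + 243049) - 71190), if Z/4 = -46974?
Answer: -206556560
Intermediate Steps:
Z = -187896 (Z = 4*(-46974) = -187896)
(-326678 + 339558)*((Z + 243049) - 71190) = (-326678 + 339558)*((-187896 + 243049) - 71190) = 12880*(55153 - 71190) = 12880*(-16037) = -206556560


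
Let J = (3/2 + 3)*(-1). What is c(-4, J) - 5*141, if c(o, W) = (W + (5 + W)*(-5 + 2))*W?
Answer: -678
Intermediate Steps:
J = -9/2 (J = (3*(½) + 3)*(-1) = (3/2 + 3)*(-1) = (9/2)*(-1) = -9/2 ≈ -4.5000)
c(o, W) = W*(-15 - 2*W) (c(o, W) = (W + (5 + W)*(-3))*W = (W + (-15 - 3*W))*W = (-15 - 2*W)*W = W*(-15 - 2*W))
c(-4, J) - 5*141 = -1*(-9/2)*(15 + 2*(-9/2)) - 5*141 = -1*(-9/2)*(15 - 9) - 705 = -1*(-9/2)*6 - 705 = 27 - 705 = -678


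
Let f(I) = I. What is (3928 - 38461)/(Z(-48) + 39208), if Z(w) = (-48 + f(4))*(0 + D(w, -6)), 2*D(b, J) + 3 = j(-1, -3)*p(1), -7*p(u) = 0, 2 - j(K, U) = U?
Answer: -34533/39274 ≈ -0.87928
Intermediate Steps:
j(K, U) = 2 - U
p(u) = 0 (p(u) = -⅐*0 = 0)
D(b, J) = -3/2 (D(b, J) = -3/2 + ((2 - 1*(-3))*0)/2 = -3/2 + ((2 + 3)*0)/2 = -3/2 + (5*0)/2 = -3/2 + (½)*0 = -3/2 + 0 = -3/2)
Z(w) = 66 (Z(w) = (-48 + 4)*(0 - 3/2) = -44*(-3/2) = 66)
(3928 - 38461)/(Z(-48) + 39208) = (3928 - 38461)/(66 + 39208) = -34533/39274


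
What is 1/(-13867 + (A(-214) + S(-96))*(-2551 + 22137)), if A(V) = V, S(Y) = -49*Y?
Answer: 1/87927273 ≈ 1.1373e-8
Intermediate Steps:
1/(-13867 + (A(-214) + S(-96))*(-2551 + 22137)) = 1/(-13867 + (-214 - 49*(-96))*(-2551 + 22137)) = 1/(-13867 + (-214 + 4704)*19586) = 1/(-13867 + 4490*19586) = 1/(-13867 + 87941140) = 1/87927273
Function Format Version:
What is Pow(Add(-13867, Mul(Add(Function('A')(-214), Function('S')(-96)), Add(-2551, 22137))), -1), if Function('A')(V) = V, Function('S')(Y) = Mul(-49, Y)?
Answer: Rational(1, 87927273) ≈ 1.1373e-8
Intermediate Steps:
Pow(Add(-13867, Mul(Add(Function('A')(-214), Function('S')(-96)), Add(-2551, 22137))), -1) = Pow(Add(-13867, Mul(Add(-214, Mul(-49, -96)), Add(-2551, 22137))), -1) = Pow(Add(-13867, Mul(Add(-214, 4704), 19586)), -1) = Pow(Add(-13867, Mul(4490, 19586)), -1) = Pow(Add(-13867, 87941140), -1) = Pow(87927273, -1) = Rational(1, 87927273)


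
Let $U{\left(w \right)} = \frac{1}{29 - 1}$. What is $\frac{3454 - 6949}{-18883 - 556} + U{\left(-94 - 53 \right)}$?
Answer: $\frac{16757}{77756} \approx 0.21551$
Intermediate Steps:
$U{\left(w \right)} = \frac{1}{28}$
$\frac{3454 - 6949}{-18883 - 556} + U{\left(-94 - 53 \right)} = \frac{3454 - 6949}{-18883 - 556} + \frac{1}{28} = - \frac{3495}{-19439} + \frac{1}{28} = \left(-3495\right) \left(- \frac{1}{19439}\right) + \frac{1}{28} = \frac{3495}{19439} + \frac{1}{28} = \frac{16757}{77756}$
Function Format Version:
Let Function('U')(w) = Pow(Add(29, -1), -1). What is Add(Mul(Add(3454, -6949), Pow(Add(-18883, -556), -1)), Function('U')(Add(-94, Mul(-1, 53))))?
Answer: Rational(16757, 77756) ≈ 0.21551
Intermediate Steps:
Function('U')(w) = Rational(1, 28) (Function('U')(w) = Pow(28, -1) = Rational(1, 28))
Add(Mul(Add(3454, -6949), Pow(Add(-18883, -556), -1)), Function('U')(Add(-94, Mul(-1, 53)))) = Add(Mul(Add(3454, -6949), Pow(Add(-18883, -556), -1)), Rational(1, 28)) = Add(Mul(-3495, Pow(-19439, -1)), Rational(1, 28)) = Add(Mul(-3495, Rational(-1, 19439)), Rational(1, 28)) = Add(Rational(3495, 19439), Rational(1, 28)) = Rational(16757, 77756)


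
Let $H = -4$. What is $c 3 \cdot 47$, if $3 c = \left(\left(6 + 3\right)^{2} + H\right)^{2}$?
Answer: $278663$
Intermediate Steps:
$c = \frac{5929}{3}$ ($c = \frac{\left(\left(6 + 3\right)^{2} - 4\right)^{2}}{3} = \frac{\left(9^{2} - 4\right)^{2}}{3} = \frac{\left(81 - 4\right)^{2}}{3} = \frac{77^{2}}{3} = \frac{1}{3} \cdot 5929 = \frac{5929}{3} \approx 1976.3$)
$c 3 \cdot 47 = \frac{5929}{3} \cdot 3 \cdot 47 = 5929 \cdot 47 = 278663$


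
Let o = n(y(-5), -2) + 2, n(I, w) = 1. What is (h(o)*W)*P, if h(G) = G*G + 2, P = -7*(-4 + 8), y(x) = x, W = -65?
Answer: 20020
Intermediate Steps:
o = 3 (o = 1 + 2 = 3)
P = -28 (P = -7*4 = -28)
h(G) = 2 + G² (h(G) = G² + 2 = 2 + G²)
(h(o)*W)*P = ((2 + 3²)*(-65))*(-28) = ((2 + 9)*(-65))*(-28) = (11*(-65))*(-28) = -715*(-28) = 20020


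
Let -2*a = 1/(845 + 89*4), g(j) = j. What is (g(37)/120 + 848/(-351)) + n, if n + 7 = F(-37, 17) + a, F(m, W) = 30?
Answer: 352281109/16862040 ≈ 20.892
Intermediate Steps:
a = -1/2402 (a = -1/(2*(845 + 89*4)) = -1/(2*(845 + 356)) = -½/1201 = -½*1/1201 = -1/2402 ≈ -0.00041632)
n = 55245/2402 (n = -7 + (30 - 1/2402) = -7 + 72059/2402 = 55245/2402 ≈ 23.000)
(g(37)/120 + 848/(-351)) + n = (37/120 + 848/(-351)) + 55245/2402 = (37*(1/120) + 848*(-1/351)) + 55245/2402 = (37/120 - 848/351) + 55245/2402 = -29591/14040 + 55245/2402 = 352281109/16862040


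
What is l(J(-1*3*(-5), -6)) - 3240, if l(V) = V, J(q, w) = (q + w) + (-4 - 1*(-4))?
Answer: -3231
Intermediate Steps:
J(q, w) = q + w (J(q, w) = (q + w) + (-4 + 4) = (q + w) + 0 = q + w)
l(J(-1*3*(-5), -6)) - 3240 = (-1*3*(-5) - 6) - 3240 = (-3*(-5) - 6) - 3240 = (15 - 6) - 3240 = 9 - 3240 = -3231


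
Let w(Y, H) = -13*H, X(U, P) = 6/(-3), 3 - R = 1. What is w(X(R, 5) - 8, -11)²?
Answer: 20449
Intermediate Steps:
R = 2 (R = 3 - 1*1 = 3 - 1 = 2)
X(U, P) = -2 (X(U, P) = 6*(-⅓) = -2)
w(X(R, 5) - 8, -11)² = (-13*(-11))² = 143² = 20449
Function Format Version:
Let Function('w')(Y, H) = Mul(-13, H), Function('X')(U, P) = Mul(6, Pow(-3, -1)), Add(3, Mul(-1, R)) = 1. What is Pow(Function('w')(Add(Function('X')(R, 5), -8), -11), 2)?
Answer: 20449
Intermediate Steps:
R = 2 (R = Add(3, Mul(-1, 1)) = Add(3, -1) = 2)
Function('X')(U, P) = -2 (Function('X')(U, P) = Mul(6, Rational(-1, 3)) = -2)
Pow(Function('w')(Add(Function('X')(R, 5), -8), -11), 2) = Pow(Mul(-13, -11), 2) = Pow(143, 2) = 20449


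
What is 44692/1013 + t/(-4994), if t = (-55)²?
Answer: 20011593/459902 ≈ 43.513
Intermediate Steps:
t = 3025
44692/1013 + t/(-4994) = 44692/1013 + 3025/(-4994) = 44692*(1/1013) + 3025*(-1/4994) = 44692/1013 - 275/454 = 20011593/459902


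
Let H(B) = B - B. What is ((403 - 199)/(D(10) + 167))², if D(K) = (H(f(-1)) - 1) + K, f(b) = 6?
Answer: 2601/1936 ≈ 1.3435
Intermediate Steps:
H(B) = 0
D(K) = -1 + K (D(K) = (0 - 1) + K = -1 + K)
((403 - 199)/(D(10) + 167))² = ((403 - 199)/((-1 + 10) + 167))² = (204/(9 + 167))² = (204/176)² = (204*(1/176))² = (51/44)² = 2601/1936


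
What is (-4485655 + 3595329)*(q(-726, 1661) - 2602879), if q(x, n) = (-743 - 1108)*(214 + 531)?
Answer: 3545165950924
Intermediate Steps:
q(x, n) = -1378995 (q(x, n) = -1851*745 = -1378995)
(-4485655 + 3595329)*(q(-726, 1661) - 2602879) = (-4485655 + 3595329)*(-1378995 - 2602879) = -890326*(-3981874) = 3545165950924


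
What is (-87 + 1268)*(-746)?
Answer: -881026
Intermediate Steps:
(-87 + 1268)*(-746) = 1181*(-746) = -881026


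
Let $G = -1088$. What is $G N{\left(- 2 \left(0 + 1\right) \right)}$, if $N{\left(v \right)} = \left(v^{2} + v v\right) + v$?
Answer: $-6528$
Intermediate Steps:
$N{\left(v \right)} = v + 2 v^{2}$ ($N{\left(v \right)} = \left(v^{2} + v^{2}\right) + v = 2 v^{2} + v = v + 2 v^{2}$)
$G N{\left(- 2 \left(0 + 1\right) \right)} = - 1088 - 2 \left(0 + 1\right) \left(1 + 2 \left(- 2 \left(0 + 1\right)\right)\right) = - 1088 \left(-2\right) 1 \left(1 + 2 \left(\left(-2\right) 1\right)\right) = - 1088 \left(- 2 \left(1 + 2 \left(-2\right)\right)\right) = - 1088 \left(- 2 \left(1 - 4\right)\right) = - 1088 \left(\left(-2\right) \left(-3\right)\right) = \left(-1088\right) 6 = -6528$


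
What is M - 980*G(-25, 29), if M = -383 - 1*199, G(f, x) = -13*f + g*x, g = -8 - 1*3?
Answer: -6462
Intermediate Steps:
g = -11 (g = -8 - 3 = -11)
G(f, x) = -13*f - 11*x
M = -582 (M = -383 - 199 = -582)
M - 980*G(-25, 29) = -582 - 980*(-13*(-25) - 11*29) = -582 - 980*(325 - 319) = -582 - 980*6 = -582 - 5880 = -6462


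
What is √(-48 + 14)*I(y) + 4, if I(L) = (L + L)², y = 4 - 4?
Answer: 4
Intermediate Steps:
y = 0
I(L) = 4*L² (I(L) = (2*L)² = 4*L²)
√(-48 + 14)*I(y) + 4 = √(-48 + 14)*(4*0²) + 4 = √(-34)*(4*0) + 4 = (I*√34)*0 + 4 = 0 + 4 = 4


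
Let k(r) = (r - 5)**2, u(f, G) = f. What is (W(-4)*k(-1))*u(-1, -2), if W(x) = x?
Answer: 144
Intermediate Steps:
k(r) = (-5 + r)**2
(W(-4)*k(-1))*u(-1, -2) = -4*(-5 - 1)**2*(-1) = -4*(-6)**2*(-1) = -4*36*(-1) = -144*(-1) = 144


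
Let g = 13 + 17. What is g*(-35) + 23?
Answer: -1027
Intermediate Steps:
g = 30
g*(-35) + 23 = 30*(-35) + 23 = -1050 + 23 = -1027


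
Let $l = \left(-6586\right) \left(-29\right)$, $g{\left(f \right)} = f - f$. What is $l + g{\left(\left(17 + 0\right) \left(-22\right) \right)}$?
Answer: $190994$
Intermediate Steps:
$g{\left(f \right)} = 0$
$l = 190994$
$l + g{\left(\left(17 + 0\right) \left(-22\right) \right)} = 190994 + 0 = 190994$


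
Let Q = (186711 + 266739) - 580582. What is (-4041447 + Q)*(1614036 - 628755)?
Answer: -4107221685699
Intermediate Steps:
Q = -127132 (Q = 453450 - 580582 = -127132)
(-4041447 + Q)*(1614036 - 628755) = (-4041447 - 127132)*(1614036 - 628755) = -4168579*985281 = -4107221685699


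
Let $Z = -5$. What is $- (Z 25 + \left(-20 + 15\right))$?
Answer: $130$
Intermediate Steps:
$- (Z 25 + \left(-20 + 15\right)) = - (\left(-5\right) 25 + \left(-20 + 15\right)) = - (-125 - 5) = \left(-1\right) \left(-130\right) = 130$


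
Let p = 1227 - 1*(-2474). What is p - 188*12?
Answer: 1445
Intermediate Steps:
p = 3701 (p = 1227 + 2474 = 3701)
p - 188*12 = 3701 - 188*12 = 3701 - 1*2256 = 3701 - 2256 = 1445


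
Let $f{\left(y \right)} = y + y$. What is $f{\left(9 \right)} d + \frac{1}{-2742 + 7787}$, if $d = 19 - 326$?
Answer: $- \frac{27878669}{5045} \approx -5526.0$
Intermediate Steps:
$f{\left(y \right)} = 2 y$
$d = -307$
$f{\left(9 \right)} d + \frac{1}{-2742 + 7787} = 2 \cdot 9 \left(-307\right) + \frac{1}{-2742 + 7787} = 18 \left(-307\right) + \frac{1}{5045} = -5526 + \frac{1}{5045} = - \frac{27878669}{5045}$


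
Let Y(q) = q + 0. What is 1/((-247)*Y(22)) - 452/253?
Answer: -20301/11362 ≈ -1.7867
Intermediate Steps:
Y(q) = q
1/((-247)*Y(22)) - 452/253 = 1/(-247*22) - 452/253 = -1/247*1/22 - 452*1/253 = -1/5434 - 452/253 = -20301/11362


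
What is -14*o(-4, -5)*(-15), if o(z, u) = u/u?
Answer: 210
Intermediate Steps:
o(z, u) = 1
-14*o(-4, -5)*(-15) = -14*1*(-15) = -14*(-15) = 210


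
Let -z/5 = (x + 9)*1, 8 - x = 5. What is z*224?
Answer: -13440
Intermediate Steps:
x = 3 (x = 8 - 1*5 = 8 - 5 = 3)
z = -60 (z = -5*(3 + 9) = -60 ≈ -60.000)
z*224 = -60*224 = -13440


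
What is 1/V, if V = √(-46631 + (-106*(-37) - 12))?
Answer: -I*√42721/42721 ≈ -0.0048381*I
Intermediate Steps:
V = I*√42721 (V = √(-46631 + (3922 - 12)) = √(-46631 + 3910) = √(-42721) = I*√42721 ≈ 206.69*I)
1/V = 1/(I*√42721) = -I*√42721/42721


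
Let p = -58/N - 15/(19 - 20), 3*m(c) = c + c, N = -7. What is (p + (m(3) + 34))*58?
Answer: 24070/7 ≈ 3438.6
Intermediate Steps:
m(c) = 2*c/3 (m(c) = (c + c)/3 = (2*c)/3 = 2*c/3)
p = 163/7 (p = -58/(-7) - 15/(19 - 20) = -58*(-1/7) - 15/(-1) = 58/7 - 15*(-1) = 58/7 + 15 = 163/7 ≈ 23.286)
(p + (m(3) + 34))*58 = (163/7 + ((2/3)*3 + 34))*58 = (163/7 + (2 + 34))*58 = (163/7 + 36)*58 = (415/7)*58 = 24070/7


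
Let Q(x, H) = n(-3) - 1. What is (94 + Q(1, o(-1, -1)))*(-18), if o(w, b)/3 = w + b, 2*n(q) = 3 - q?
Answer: -1728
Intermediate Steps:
n(q) = 3/2 - q/2 (n(q) = (3 - q)/2 = 3/2 - q/2)
o(w, b) = 3*b + 3*w (o(w, b) = 3*(w + b) = 3*(b + w) = 3*b + 3*w)
Q(x, H) = 2 (Q(x, H) = (3/2 - ½*(-3)) - 1 = (3/2 + 3/2) - 1 = 3 - 1 = 2)
(94 + Q(1, o(-1, -1)))*(-18) = (94 + 2)*(-18) = 96*(-18) = -1728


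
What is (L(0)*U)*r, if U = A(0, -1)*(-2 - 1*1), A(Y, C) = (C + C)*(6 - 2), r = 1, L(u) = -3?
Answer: -72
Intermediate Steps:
A(Y, C) = 8*C (A(Y, C) = (2*C)*4 = 8*C)
U = 24 (U = (8*(-1))*(-2 - 1*1) = -8*(-2 - 1) = -8*(-3) = 24)
(L(0)*U)*r = -3*24*1 = -72*1 = -72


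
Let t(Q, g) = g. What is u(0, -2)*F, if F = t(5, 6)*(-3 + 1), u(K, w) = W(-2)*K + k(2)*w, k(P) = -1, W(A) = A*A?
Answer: -24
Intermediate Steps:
W(A) = A²
u(K, w) = -w + 4*K (u(K, w) = (-2)²*K - w = 4*K - w = -w + 4*K)
F = -12 (F = 6*(-3 + 1) = 6*(-2) = -12)
u(0, -2)*F = (-1*(-2) + 4*0)*(-12) = (2 + 0)*(-12) = 2*(-12) = -24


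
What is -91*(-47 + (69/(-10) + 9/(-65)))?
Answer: 9835/2 ≈ 4917.5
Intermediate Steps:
-91*(-47 + (69/(-10) + 9/(-65))) = -91*(-47 + (69*(-⅒) + 9*(-1/65))) = -91*(-47 + (-69/10 - 9/65)) = -91*(-47 - 183/26) = -91*(-1405/26) = 9835/2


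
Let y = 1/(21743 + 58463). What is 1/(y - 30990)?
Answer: -80206/2485583939 ≈ -3.2268e-5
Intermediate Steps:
y = 1/80206 ≈ 1.2468e-5
1/(y - 30990) = 1/(1/80206 - 30990) = 1/(-2485583939/80206) = -80206/2485583939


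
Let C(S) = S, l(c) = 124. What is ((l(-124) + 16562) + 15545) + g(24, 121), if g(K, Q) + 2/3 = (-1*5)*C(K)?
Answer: 96331/3 ≈ 32110.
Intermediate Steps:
g(K, Q) = -⅔ - 5*K (g(K, Q) = -⅔ + (-1*5)*K = -⅔ - 5*K)
((l(-124) + 16562) + 15545) + g(24, 121) = ((124 + 16562) + 15545) + (-⅔ - 5*24) = (16686 + 15545) + (-⅔ - 120) = 32231 - 362/3 = 96331/3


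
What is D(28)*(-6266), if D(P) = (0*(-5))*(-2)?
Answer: 0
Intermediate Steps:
D(P) = 0 (D(P) = 0*(-2) = 0)
D(28)*(-6266) = 0*(-6266) = 0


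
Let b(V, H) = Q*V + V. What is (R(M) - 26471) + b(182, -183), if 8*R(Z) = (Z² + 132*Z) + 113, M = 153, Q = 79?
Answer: -25785/4 ≈ -6446.3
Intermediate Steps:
R(Z) = 113/8 + Z²/8 + 33*Z/2 (R(Z) = ((Z² + 132*Z) + 113)/8 = (113 + Z² + 132*Z)/8 = 113/8 + Z²/8 + 33*Z/2)
b(V, H) = 80*V (b(V, H) = 79*V + V = 80*V)
(R(M) - 26471) + b(182, -183) = ((113/8 + (⅛)*153² + (33/2)*153) - 26471) + 80*182 = ((113/8 + (⅛)*23409 + 5049/2) - 26471) + 14560 = ((113/8 + 23409/8 + 5049/2) - 26471) + 14560 = (21859/4 - 26471) + 14560 = -84025/4 + 14560 = -25785/4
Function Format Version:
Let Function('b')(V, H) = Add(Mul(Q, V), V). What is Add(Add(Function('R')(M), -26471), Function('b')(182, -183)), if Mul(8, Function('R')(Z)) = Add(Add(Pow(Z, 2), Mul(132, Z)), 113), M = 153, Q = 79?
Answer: Rational(-25785, 4) ≈ -6446.3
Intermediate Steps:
Function('R')(Z) = Add(Rational(113, 8), Mul(Rational(1, 8), Pow(Z, 2)), Mul(Rational(33, 2), Z)) (Function('R')(Z) = Mul(Rational(1, 8), Add(Add(Pow(Z, 2), Mul(132, Z)), 113)) = Mul(Rational(1, 8), Add(113, Pow(Z, 2), Mul(132, Z))) = Add(Rational(113, 8), Mul(Rational(1, 8), Pow(Z, 2)), Mul(Rational(33, 2), Z)))
Function('b')(V, H) = Mul(80, V) (Function('b')(V, H) = Add(Mul(79, V), V) = Mul(80, V))
Add(Add(Function('R')(M), -26471), Function('b')(182, -183)) = Add(Add(Add(Rational(113, 8), Mul(Rational(1, 8), Pow(153, 2)), Mul(Rational(33, 2), 153)), -26471), Mul(80, 182)) = Add(Add(Add(Rational(113, 8), Mul(Rational(1, 8), 23409), Rational(5049, 2)), -26471), 14560) = Add(Add(Add(Rational(113, 8), Rational(23409, 8), Rational(5049, 2)), -26471), 14560) = Add(Add(Rational(21859, 4), -26471), 14560) = Add(Rational(-84025, 4), 14560) = Rational(-25785, 4)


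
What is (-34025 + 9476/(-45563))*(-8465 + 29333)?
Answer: -1406585357316/1981 ≈ -7.1004e+8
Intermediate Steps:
(-34025 + 9476/(-45563))*(-8465 + 29333) = (-34025 + 9476*(-1/45563))*20868 = (-34025 - 412/1981)*20868 = -67403937/1981*20868 = -1406585357316/1981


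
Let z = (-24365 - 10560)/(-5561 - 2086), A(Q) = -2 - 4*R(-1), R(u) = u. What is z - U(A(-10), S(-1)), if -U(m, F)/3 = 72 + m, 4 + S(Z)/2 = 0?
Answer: 1732559/7647 ≈ 226.57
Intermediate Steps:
S(Z) = -8 (S(Z) = -8 + 2*0 = -8 + 0 = -8)
A(Q) = 2 (A(Q) = -2 - 4*(-1) = -2 + 4 = 2)
U(m, F) = -216 - 3*m (U(m, F) = -3*(72 + m) = -216 - 3*m)
z = 34925/7647 (z = -34925/(-7647) = -34925*(-1/7647) = 34925/7647 ≈ 4.5672)
z - U(A(-10), S(-1)) = 34925/7647 - (-216 - 3*2) = 34925/7647 - (-216 - 6) = 34925/7647 - 1*(-222) = 34925/7647 + 222 = 1732559/7647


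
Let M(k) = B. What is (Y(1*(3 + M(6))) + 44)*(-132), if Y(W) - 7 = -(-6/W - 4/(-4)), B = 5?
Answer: -6699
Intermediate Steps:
M(k) = 5
Y(W) = 6 + 6/W (Y(W) = 7 - (-6/W - 4/(-4)) = 7 - (-6/W - 4*(-1/4)) = 7 - (-6/W + 1) = 7 - (1 - 6/W) = 7 + (-1 + 6/W) = 6 + 6/W)
(Y(1*(3 + M(6))) + 44)*(-132) = ((6 + 6/((1*(3 + 5)))) + 44)*(-132) = ((6 + 6/((1*8))) + 44)*(-132) = ((6 + 6/8) + 44)*(-132) = ((6 + 6*(1/8)) + 44)*(-132) = ((6 + 3/4) + 44)*(-132) = (27/4 + 44)*(-132) = (203/4)*(-132) = -6699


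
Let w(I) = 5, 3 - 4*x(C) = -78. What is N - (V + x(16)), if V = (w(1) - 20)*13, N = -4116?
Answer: -15765/4 ≈ -3941.3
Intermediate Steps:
x(C) = 81/4 (x(C) = ¾ - ¼*(-78) = ¾ + 39/2 = 81/4)
V = -195 (V = (5 - 20)*13 = -15*13 = -195)
N - (V + x(16)) = -4116 - (-195 + 81/4) = -4116 - 1*(-699/4) = -4116 + 699/4 = -15765/4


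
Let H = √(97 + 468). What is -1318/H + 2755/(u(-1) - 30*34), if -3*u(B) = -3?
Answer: -2755/1019 - 1318*√565/565 ≈ -58.152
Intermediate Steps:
u(B) = 1 (u(B) = -⅓*(-3) = 1)
H = √565 ≈ 23.770
-1318/H + 2755/(u(-1) - 30*34) = -1318*√565/565 + 2755/(1 - 30*34) = -1318*√565/565 + 2755/(1 - 1020) = -1318*√565/565 + 2755/(-1019) = -1318*√565/565 + 2755*(-1/1019) = -1318*√565/565 - 2755/1019 = -2755/1019 - 1318*√565/565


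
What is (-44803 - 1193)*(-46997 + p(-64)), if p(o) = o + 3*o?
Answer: 2173448988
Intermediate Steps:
p(o) = 4*o
(-44803 - 1193)*(-46997 + p(-64)) = (-44803 - 1193)*(-46997 + 4*(-64)) = -45996*(-46997 - 256) = -45996*(-47253) = 2173448988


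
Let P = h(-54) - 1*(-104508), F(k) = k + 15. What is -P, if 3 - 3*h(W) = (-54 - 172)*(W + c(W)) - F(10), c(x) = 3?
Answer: -302026/3 ≈ -1.0068e+5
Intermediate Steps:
F(k) = 15 + k
h(W) = 706/3 + 226*W/3 (h(W) = 1 - ((-54 - 172)*(W + 3) - (15 + 10))/3 = 1 - (-226*(3 + W) - 1*25)/3 = 1 - ((-678 - 226*W) - 25)/3 = 1 - (-703 - 226*W)/3 = 1 + (703/3 + 226*W/3) = 706/3 + 226*W/3)
P = 302026/3 (P = (706/3 + (226/3)*(-54)) - 1*(-104508) = (706/3 - 4068) + 104508 = -11498/3 + 104508 = 302026/3 ≈ 1.0068e+5)
-P = -1*302026/3 = -302026/3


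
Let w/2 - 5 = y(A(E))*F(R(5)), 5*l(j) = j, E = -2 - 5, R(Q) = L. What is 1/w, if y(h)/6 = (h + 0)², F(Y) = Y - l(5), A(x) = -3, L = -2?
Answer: -1/314 ≈ -0.0031847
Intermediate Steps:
R(Q) = -2
E = -7
l(j) = j/5
F(Y) = -1 + Y (F(Y) = Y - 5/5 = Y - 1*1 = Y - 1 = -1 + Y)
y(h) = 6*h² (y(h) = 6*(h + 0)² = 6*h²)
w = -314 (w = 10 + 2*((6*(-3)²)*(-1 - 2)) = 10 + 2*((6*9)*(-3)) = 10 + 2*(54*(-3)) = 10 + 2*(-162) = 10 - 324 = -314)
1/w = 1/(-314) = -1/314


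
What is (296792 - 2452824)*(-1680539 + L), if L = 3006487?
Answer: -2858786318336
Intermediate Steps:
(296792 - 2452824)*(-1680539 + L) = (296792 - 2452824)*(-1680539 + 3006487) = -2156032*1325948 = -2858786318336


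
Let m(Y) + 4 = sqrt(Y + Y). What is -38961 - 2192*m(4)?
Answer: -30193 - 4384*sqrt(2) ≈ -36393.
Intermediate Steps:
m(Y) = -4 + sqrt(2)*sqrt(Y) (m(Y) = -4 + sqrt(Y + Y) = -4 + sqrt(2*Y) = -4 + sqrt(2)*sqrt(Y))
-38961 - 2192*m(4) = -38961 - 2192*(-4 + sqrt(2)*sqrt(4)) = -38961 - 2192*(-4 + sqrt(2)*2) = -38961 - 2192*(-4 + 2*sqrt(2)) = -38961 + (8768 - 4384*sqrt(2)) = -30193 - 4384*sqrt(2)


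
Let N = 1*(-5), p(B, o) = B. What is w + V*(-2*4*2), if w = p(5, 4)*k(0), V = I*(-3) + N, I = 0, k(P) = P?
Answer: 80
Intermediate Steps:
N = -5
V = -5 (V = 0*(-3) - 5 = 0 - 5 = -5)
w = 0 (w = 5*0 = 0)
w + V*(-2*4*2) = 0 - 5*(-2*4)*2 = 0 - (-40)*2 = 0 - 5*(-16) = 0 + 80 = 80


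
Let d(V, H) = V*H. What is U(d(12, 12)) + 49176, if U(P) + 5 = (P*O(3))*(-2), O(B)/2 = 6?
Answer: 45715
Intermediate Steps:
d(V, H) = H*V
O(B) = 12 (O(B) = 2*6 = 12)
U(P) = -5 - 24*P (U(P) = -5 + (P*12)*(-2) = -5 + (12*P)*(-2) = -5 - 24*P)
U(d(12, 12)) + 49176 = (-5 - 288*12) + 49176 = (-5 - 24*144) + 49176 = (-5 - 3456) + 49176 = -3461 + 49176 = 45715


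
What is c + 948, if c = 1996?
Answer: 2944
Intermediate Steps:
c + 948 = 1996 + 948 = 2944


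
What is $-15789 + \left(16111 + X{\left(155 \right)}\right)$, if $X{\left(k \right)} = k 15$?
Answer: $2647$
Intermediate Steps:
$X{\left(k \right)} = 15 k$
$-15789 + \left(16111 + X{\left(155 \right)}\right) = -15789 + \left(16111 + 15 \cdot 155\right) = -15789 + \left(16111 + 2325\right) = -15789 + 18436 = 2647$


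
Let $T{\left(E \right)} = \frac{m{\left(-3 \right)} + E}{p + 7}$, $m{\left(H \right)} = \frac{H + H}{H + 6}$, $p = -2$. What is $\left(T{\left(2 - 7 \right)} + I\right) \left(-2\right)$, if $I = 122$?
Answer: $- \frac{1206}{5} \approx -241.2$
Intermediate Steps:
$m{\left(H \right)} = \frac{2 H}{6 + H}$
$T{\left(E \right)} = - \frac{2}{5} + \frac{E}{5}$ ($T{\left(E \right)} = \frac{2 \left(-3\right) \frac{1}{6 - 3} + E}{-2 + 7} = \frac{2 \left(-3\right) \frac{1}{3} + E}{5} = \left(2 \left(-3\right) \frac{1}{3} + E\right) \frac{1}{5} = \left(-2 + E\right) \frac{1}{5} = - \frac{2}{5} + \frac{E}{5}$)
$\left(T{\left(2 - 7 \right)} + I\right) \left(-2\right) = \left(\left(- \frac{2}{5} + \frac{2 - 7}{5}\right) + 122\right) \left(-2\right) = \left(\left(- \frac{2}{5} + \frac{1}{5} \left(-5\right)\right) + 122\right) \left(-2\right) = \left(\left(- \frac{2}{5} - 1\right) + 122\right) \left(-2\right) = \left(- \frac{7}{5} + 122\right) \left(-2\right) = \frac{603}{5} \left(-2\right) = - \frac{1206}{5}$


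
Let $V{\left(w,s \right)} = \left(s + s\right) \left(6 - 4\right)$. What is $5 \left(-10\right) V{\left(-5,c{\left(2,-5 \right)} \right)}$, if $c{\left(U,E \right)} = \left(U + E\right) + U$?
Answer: $200$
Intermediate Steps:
$c{\left(U,E \right)} = E + 2 U$ ($c{\left(U,E \right)} = \left(E + U\right) + U = E + 2 U$)
$V{\left(w,s \right)} = 4 s$ ($V{\left(w,s \right)} = 2 s 2 = 4 s$)
$5 \left(-10\right) V{\left(-5,c{\left(2,-5 \right)} \right)} = 5 \left(-10\right) 4 \left(-5 + 2 \cdot 2\right) = - 50 \cdot 4 \left(-5 + 4\right) = - 50 \cdot 4 \left(-1\right) = \left(-50\right) \left(-4\right) = 200$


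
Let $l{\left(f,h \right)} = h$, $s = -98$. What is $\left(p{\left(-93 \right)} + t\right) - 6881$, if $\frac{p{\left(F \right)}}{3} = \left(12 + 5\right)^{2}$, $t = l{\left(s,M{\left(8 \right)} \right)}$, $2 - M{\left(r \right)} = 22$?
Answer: $-6034$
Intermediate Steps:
$M{\left(r \right)} = -20$ ($M{\left(r \right)} = 2 - 22 = -20$)
$t = -20$
$p{\left(F \right)} = 867$ ($p{\left(F \right)} = 3 \left(12 + 5\right)^{2} = 3 \cdot 17^{2} = 3 \cdot 289 = 867$)
$\left(p{\left(-93 \right)} + t\right) - 6881 = \left(867 - 20\right) - 6881 = 847 - 6881 = -6034$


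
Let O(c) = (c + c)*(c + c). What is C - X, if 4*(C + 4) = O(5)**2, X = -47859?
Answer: 50355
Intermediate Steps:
O(c) = 4*c**2 (O(c) = (2*c)*(2*c) = 4*c**2)
C = 2496 (C = -4 + (4*5**2)**2/4 = -4 + (4*25)**2/4 = -4 + (1/4)*100**2 = -4 + (1/4)*10000 = -4 + 2500 = 2496)
C - X = 2496 - 1*(-47859) = 2496 + 47859 = 50355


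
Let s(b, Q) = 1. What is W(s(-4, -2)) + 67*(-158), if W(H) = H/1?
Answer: -10585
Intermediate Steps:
W(H) = H (W(H) = H*1 = H)
W(s(-4, -2)) + 67*(-158) = 1 + 67*(-158) = 1 - 10586 = -10585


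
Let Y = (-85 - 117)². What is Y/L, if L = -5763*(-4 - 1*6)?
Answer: 20402/28815 ≈ 0.70803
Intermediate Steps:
Y = 40804 (Y = (-202)² = 40804)
L = 57630 (L = -5763*(-4 - 6) = -5763*(-10) = 57630)
Y/L = 40804/57630 = 40804*(1/57630) = 20402/28815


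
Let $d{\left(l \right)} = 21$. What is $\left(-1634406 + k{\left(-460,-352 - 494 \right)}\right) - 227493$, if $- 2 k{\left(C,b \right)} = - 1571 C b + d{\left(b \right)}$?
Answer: $\frac{607646541}{2} \approx 3.0382 \cdot 10^{8}$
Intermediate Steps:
$k{\left(C,b \right)} = - \frac{21}{2} + \frac{1571 C b}{2}$ ($k{\left(C,b \right)} = - \frac{- 1571 C b + 21}{2} = - \frac{21 - 1571 C b}{2} = - \frac{21}{2} + \frac{1571 C b}{2}$)
$\left(-1634406 + k{\left(-460,-352 - 494 \right)}\right) - 227493 = \left(-1634406 - \left(\frac{21}{2} + 361330 \left(-352 - 494\right)\right)\right) - 227493 = \left(-1634406 - \left(\frac{21}{2} + 361330 \left(-846\right)\right)\right) - 227493 = \left(-1634406 + \left(- \frac{21}{2} + 305685180\right)\right) - 227493 = \left(-1634406 + \frac{611370339}{2}\right) - 227493 = \frac{608101527}{2} - 227493 = \frac{607646541}{2}$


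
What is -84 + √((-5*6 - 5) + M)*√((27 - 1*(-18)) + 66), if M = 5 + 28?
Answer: -84 + I*√222 ≈ -84.0 + 14.9*I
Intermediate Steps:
M = 33
-84 + √((-5*6 - 5) + M)*√((27 - 1*(-18)) + 66) = -84 + √((-5*6 - 5) + 33)*√((27 - 1*(-18)) + 66) = -84 + √((-30 - 5) + 33)*√((27 + 18) + 66) = -84 + √(-35 + 33)*√(45 + 66) = -84 + √(-2)*√111 = -84 + (I*√2)*√111 = -84 + I*√222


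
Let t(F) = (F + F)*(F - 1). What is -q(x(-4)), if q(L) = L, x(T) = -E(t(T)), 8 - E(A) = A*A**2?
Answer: -63992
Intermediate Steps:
t(F) = 2*F*(-1 + F) (t(F) = (2*F)*(-1 + F) = 2*F*(-1 + F))
E(A) = 8 - A**3 (E(A) = 8 - A*A**2 = 8 - A**3)
x(T) = -8 + 8*T**3*(-1 + T)**3 (x(T) = -(8 - (2*T*(-1 + T))**3) = -(8 - 8*T**3*(-1 + T)**3) = -8 + 8*T**3*(-1 + T)**3)
-q(x(-4)) = -(-8 + 8*(-4)**3*(-1 - 4)**3) = -(-8 + 8*(-64)*(-5)**3) = -(-8 + 8*(-64)*(-125)) = -(-8 + 64000) = -1*63992 = -63992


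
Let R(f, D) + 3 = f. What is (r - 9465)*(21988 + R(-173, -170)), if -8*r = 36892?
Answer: -307036618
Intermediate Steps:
r = -9223/2 (r = -1/8*36892 = -9223/2 ≈ -4611.5)
R(f, D) = -3 + f
(r - 9465)*(21988 + R(-173, -170)) = (-9223/2 - 9465)*(21988 + (-3 - 173)) = -28153*(21988 - 176)/2 = -28153/2*21812 = -307036618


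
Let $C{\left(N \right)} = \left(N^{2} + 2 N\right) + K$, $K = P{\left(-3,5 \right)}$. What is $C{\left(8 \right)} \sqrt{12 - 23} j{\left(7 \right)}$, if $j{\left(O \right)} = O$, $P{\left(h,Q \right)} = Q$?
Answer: $595 i \sqrt{11} \approx 1973.4 i$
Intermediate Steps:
$K = 5$
$C{\left(N \right)} = 5 + N^{2} + 2 N$ ($C{\left(N \right)} = \left(N^{2} + 2 N\right) + 5 = 5 + N^{2} + 2 N$)
$C{\left(8 \right)} \sqrt{12 - 23} j{\left(7 \right)} = \left(5 + 8^{2} + 2 \cdot 8\right) \sqrt{12 - 23} \cdot 7 = \left(5 + 64 + 16\right) \sqrt{-11} \cdot 7 = 85 i \sqrt{11} \cdot 7 = 595 i \sqrt{11}$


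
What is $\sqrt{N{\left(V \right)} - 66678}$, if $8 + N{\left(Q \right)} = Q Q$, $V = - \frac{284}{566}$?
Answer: $\frac{i \sqrt{5340794890}}{283} \approx 258.24 i$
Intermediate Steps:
$V = - \frac{142}{283}$ ($V = \left(-284\right) \frac{1}{566} = - \frac{142}{283} \approx -0.50177$)
$N{\left(Q \right)} = -8 + Q^{2}$ ($N{\left(Q \right)} = -8 + Q Q = -8 + Q^{2}$)
$\sqrt{N{\left(V \right)} - 66678} = \sqrt{\left(-8 + \left(- \frac{142}{283}\right)^{2}\right) - 66678} = \sqrt{\left(-8 + \frac{20164}{80089}\right) - 66678} = \sqrt{- \frac{620548}{80089} - 66678} = \sqrt{- \frac{5340794890}{80089}} = \frac{i \sqrt{5340794890}}{283}$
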